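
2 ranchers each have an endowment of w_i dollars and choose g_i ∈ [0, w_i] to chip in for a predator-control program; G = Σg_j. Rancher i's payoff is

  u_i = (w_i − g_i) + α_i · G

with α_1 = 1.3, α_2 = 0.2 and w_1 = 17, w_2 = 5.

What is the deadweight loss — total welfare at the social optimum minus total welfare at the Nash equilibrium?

2.5

∂u_i/∂g_i = α_i − 1, so rancher i contributes w_i if α_i > 1, else 0.
α_i > 1 for i ∈ {1}; NE contributions (17, 0), G = 17.
W^NE = Σw_i − G^NE + (Σα_i)·G^NE = 22 + 0.5·17 = 30.5.
Planner: ∂(Σu_j)/∂g_i = Σα_j − 1 = 0.5 > 0, so everyone contributes w_i; G^SO = 22, W^SO = 22 + 0.5·22 = 33.
Deadweight loss = 2.5.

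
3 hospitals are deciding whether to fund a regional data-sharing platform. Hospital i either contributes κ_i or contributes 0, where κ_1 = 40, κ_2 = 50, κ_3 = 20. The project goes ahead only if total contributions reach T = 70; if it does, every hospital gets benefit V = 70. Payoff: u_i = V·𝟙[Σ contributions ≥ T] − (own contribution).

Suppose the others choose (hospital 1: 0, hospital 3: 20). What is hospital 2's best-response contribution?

Others' total = 20. Contributing 50 brings total to 70 ≥ 70: gain V − κ_2 = 20.
Best response: 50.

50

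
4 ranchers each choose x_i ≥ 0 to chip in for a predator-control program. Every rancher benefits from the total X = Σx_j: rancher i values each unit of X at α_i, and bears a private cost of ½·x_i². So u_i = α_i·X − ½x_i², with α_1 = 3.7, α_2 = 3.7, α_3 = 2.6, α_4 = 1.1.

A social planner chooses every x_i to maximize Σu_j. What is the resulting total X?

44.4

Planner FOC: ∂(Σu_j)/∂x_i = (Σα_j) − x_i = 0, so x_i^SO = Σα_j = 11.1 for every i; X^SO = 44.4.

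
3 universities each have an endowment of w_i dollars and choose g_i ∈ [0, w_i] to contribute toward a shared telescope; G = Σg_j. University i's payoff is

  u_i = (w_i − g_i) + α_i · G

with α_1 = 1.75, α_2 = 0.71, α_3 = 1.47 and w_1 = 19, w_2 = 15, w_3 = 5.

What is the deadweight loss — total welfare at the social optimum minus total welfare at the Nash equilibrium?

43.95

∂u_i/∂g_i = α_i − 1, so university i contributes w_i if α_i > 1, else 0.
α_i > 1 for i ∈ {1, 3}; NE contributions (19, 0, 5), G = 24.
W^NE = Σw_i − G^NE + (Σα_i)·G^NE = 39 + 2.93·24 = 109.32.
Planner: ∂(Σu_j)/∂g_i = Σα_j − 1 = 2.93 > 0, so everyone contributes w_i; G^SO = 39, W^SO = 39 + 2.93·39 = 153.27.
Deadweight loss = 43.95.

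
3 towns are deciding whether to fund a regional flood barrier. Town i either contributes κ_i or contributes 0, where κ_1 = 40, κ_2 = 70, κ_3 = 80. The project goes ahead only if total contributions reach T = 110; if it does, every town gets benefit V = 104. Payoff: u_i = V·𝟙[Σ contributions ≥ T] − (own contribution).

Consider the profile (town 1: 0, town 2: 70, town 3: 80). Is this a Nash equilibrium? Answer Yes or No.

Total = 150 ≥ 110: provided.
Town 1 (pledges 0, payoff 104): pledging 40 → total 190, payoff 64. No gain.
Town 2 (pledges 70, payoff 34): dropping to 0 → total 80, payoff 0. No gain.
Town 3 (pledges 80, payoff 24): dropping to 0 → total 70, payoff 0. No gain.

Yes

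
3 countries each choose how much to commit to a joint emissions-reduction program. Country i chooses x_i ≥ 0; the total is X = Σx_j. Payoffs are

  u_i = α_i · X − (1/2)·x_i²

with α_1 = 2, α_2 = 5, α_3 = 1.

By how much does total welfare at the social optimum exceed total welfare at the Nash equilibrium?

47

Country i's FOC: ∂u_i/∂x_i = α_i − x_i = 0, so x_i* = α_i.
NE contributions = (2, 5, 1); X = 8.
W^NE = (Σα)·X − ½Σα_i² = 8² − ½·30 = 49.
Planner sets x_i = Σα_j = 8 for every i, so X^SO = 3·8 = 24.
W^SO = (Σα)·X^SO − ½·3·(Σα)² = (3/2)·8² = 96.
Deadweight loss = W^SO − W^NE = 47.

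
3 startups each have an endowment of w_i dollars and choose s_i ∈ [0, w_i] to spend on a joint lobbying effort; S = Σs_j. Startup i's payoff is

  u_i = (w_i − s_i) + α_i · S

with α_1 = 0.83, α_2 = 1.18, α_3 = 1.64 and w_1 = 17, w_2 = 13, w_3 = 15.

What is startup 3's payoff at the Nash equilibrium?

45.92

∂u_i/∂s_i = α_i − 1, so startup i contributes w_i if α_i > 1, else 0.
α_i > 1 for i ∈ {2, 3}; NE contributions (0, 13, 15), S = 28.
u_3 = (15 − 15) + 1.64·28 = 45.92.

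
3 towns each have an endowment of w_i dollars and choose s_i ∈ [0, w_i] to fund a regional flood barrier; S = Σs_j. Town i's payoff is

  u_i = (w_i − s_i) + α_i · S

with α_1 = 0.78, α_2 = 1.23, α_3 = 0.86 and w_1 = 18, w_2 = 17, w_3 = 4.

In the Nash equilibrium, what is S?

17

∂u_i/∂s_i = α_i − 1, so town i contributes w_i if α_i > 1, else 0.
α_i > 1 for i ∈ {2}; NE contributions (0, 17, 0), S = 17.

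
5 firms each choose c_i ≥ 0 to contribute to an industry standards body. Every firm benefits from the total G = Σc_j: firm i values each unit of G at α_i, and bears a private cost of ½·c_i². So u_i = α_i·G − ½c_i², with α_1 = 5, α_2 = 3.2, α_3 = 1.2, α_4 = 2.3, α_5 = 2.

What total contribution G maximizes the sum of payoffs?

68.5

Planner FOC: ∂(Σu_j)/∂c_i = (Σα_j) − c_i = 0, so c_i^SO = Σα_j = 13.7 for every i; G^SO = 68.5.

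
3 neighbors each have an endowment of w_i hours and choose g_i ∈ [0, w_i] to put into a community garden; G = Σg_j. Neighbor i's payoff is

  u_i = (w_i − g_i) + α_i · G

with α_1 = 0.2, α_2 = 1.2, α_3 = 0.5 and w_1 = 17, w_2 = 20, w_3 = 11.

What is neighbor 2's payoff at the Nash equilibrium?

24

∂u_i/∂g_i = α_i − 1, so neighbor i contributes w_i if α_i > 1, else 0.
α_i > 1 for i ∈ {2}; NE contributions (0, 20, 0), G = 20.
u_2 = (20 − 20) + 1.2·20 = 24.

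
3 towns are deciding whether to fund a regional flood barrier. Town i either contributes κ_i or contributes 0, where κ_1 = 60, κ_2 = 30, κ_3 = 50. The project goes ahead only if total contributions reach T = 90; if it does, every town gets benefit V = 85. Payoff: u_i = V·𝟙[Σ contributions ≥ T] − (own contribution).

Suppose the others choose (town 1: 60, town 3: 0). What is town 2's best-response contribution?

Others' total = 60. Contributing 30 brings total to 90 ≥ 90: gain V − κ_2 = 55.
Best response: 30.

30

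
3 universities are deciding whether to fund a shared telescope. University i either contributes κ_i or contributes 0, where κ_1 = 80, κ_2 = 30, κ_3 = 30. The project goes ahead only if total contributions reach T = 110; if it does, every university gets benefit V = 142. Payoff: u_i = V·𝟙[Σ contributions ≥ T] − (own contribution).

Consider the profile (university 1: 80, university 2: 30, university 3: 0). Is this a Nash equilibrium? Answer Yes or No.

Yes

Total = 110 ≥ 110: provided.
University 1 (pledges 80, payoff 62): dropping to 0 → total 30, payoff 0. No gain.
University 2 (pledges 30, payoff 112): dropping to 0 → total 80, payoff 0. No gain.
University 3 (pledges 0, payoff 142): pledging 30 → total 140, payoff 112. No gain.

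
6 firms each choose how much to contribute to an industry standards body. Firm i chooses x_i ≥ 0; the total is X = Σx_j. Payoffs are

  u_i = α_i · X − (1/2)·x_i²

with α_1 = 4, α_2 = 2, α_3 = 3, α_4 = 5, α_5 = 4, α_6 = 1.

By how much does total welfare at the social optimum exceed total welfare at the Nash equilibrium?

757.5

Firm i's FOC: ∂u_i/∂x_i = α_i − x_i = 0, so x_i* = α_i.
NE contributions = (4, 2, 3, 5, 4, 1); X = 19.
W^NE = (Σα)·X − ½Σα_i² = 19² − ½·71 = 325.5.
Planner sets x_i = Σα_j = 19 for every i, so X^SO = 6·19 = 114.
W^SO = (Σα)·X^SO − ½·6·(Σα)² = (6/2)·19² = 1083.
Deadweight loss = W^SO − W^NE = 757.5.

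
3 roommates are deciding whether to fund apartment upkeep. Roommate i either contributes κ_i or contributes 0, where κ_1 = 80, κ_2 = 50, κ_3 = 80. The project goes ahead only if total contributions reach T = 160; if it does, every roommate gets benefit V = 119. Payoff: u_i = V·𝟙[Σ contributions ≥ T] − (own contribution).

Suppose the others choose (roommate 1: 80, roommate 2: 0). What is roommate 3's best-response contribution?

Others' total = 80. Contributing 80 brings total to 160 ≥ 160: gain V − κ_3 = 39.
Best response: 80.

80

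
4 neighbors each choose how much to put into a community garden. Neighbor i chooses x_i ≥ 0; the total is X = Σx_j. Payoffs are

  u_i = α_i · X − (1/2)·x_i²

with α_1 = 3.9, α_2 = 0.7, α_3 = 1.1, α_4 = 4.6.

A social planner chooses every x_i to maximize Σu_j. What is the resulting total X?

Planner FOC: ∂(Σu_j)/∂x_i = (Σα_j) − x_i = 0, so x_i^SO = Σα_j = 10.3 for every i; X^SO = 41.2.

41.2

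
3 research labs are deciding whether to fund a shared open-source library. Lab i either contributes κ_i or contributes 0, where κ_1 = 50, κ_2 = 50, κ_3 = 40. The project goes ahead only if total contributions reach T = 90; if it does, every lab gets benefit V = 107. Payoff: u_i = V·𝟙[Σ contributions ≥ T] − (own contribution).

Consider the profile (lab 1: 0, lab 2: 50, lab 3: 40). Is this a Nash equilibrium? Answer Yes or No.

Total = 90 ≥ 90: provided.
Lab 1 (pledges 0, payoff 107): pledging 50 → total 140, payoff 57. No gain.
Lab 2 (pledges 50, payoff 57): dropping to 0 → total 40, payoff 0. No gain.
Lab 3 (pledges 40, payoff 67): dropping to 0 → total 50, payoff 0. No gain.

Yes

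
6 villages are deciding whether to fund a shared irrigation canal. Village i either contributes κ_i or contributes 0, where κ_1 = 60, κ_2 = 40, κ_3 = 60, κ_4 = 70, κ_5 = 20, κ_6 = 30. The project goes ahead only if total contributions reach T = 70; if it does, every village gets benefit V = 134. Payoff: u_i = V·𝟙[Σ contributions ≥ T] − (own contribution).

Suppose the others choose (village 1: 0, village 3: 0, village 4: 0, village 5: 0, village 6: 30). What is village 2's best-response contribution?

Others' total = 30. Contributing 40 brings total to 70 ≥ 70: gain V − κ_2 = 94.
Best response: 40.

40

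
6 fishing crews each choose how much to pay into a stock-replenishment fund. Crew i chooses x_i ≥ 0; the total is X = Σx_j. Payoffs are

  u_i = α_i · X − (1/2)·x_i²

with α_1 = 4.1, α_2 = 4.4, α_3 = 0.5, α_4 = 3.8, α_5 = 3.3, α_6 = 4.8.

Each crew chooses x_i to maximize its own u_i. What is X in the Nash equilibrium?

20.9

Crew i's FOC: ∂u_i/∂x_i = α_i − x_i = 0, so x_i* = α_i.
NE contributions = (4.1, 4.4, 0.5, 3.8, 3.3, 4.8); X = 20.9.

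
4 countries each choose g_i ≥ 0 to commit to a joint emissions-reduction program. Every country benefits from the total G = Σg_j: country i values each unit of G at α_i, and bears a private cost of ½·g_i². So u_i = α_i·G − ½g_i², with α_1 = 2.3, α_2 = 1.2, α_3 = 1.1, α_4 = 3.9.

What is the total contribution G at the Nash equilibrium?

Country i's FOC: ∂u_i/∂g_i = α_i − g_i = 0, so g_i* = α_i.
NE contributions = (2.3, 1.2, 1.1, 3.9); G = 8.5.

8.5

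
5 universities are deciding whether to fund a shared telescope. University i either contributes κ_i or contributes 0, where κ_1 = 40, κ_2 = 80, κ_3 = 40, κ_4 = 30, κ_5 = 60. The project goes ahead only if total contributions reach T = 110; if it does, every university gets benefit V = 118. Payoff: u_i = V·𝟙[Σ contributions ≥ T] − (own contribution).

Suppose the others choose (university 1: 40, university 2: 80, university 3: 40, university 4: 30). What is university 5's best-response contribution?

0

Others' total = 190 ≥ 110; contributing adds cost 60 for no extra benefit.
Best response: 0.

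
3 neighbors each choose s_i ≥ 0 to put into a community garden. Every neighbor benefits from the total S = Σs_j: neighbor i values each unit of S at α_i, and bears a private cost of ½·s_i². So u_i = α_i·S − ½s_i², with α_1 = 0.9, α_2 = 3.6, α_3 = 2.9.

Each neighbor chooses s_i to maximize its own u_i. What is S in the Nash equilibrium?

Neighbor i's FOC: ∂u_i/∂s_i = α_i − s_i = 0, so s_i* = α_i.
NE contributions = (0.9, 3.6, 2.9); S = 7.4.

7.4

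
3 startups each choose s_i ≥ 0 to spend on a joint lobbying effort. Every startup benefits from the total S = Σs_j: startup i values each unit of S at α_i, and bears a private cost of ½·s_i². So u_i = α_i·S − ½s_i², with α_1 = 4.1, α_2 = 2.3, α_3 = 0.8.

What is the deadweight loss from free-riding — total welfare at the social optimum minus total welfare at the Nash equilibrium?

Startup i's FOC: ∂u_i/∂s_i = α_i − s_i = 0, so s_i* = α_i.
NE contributions = (4.1, 2.3, 0.8); S = 7.2.
W^NE = (Σα)·S − ½Σα_i² = 7.2² − ½·22.74 = 40.47.
Planner sets s_i = Σα_j = 7.2 for every i, so S^SO = 3·7.2 = 21.6.
W^SO = (Σα)·S^SO − ½·3·(Σα)² = (3/2)·7.2² = 77.76.
Deadweight loss = W^SO − W^NE = 37.29.

37.29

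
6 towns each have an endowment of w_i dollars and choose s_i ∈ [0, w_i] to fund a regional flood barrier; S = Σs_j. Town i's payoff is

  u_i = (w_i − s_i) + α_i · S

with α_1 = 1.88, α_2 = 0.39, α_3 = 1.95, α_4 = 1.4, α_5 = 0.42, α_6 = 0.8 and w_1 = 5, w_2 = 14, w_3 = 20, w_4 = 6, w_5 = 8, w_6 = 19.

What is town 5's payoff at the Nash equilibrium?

∂u_i/∂s_i = α_i − 1, so town i contributes w_i if α_i > 1, else 0.
α_i > 1 for i ∈ {1, 3, 4}; NE contributions (5, 0, 20, 6, 0, 0), S = 31.
u_5 = (8 − 0) + 0.42·31 = 21.02.

21.02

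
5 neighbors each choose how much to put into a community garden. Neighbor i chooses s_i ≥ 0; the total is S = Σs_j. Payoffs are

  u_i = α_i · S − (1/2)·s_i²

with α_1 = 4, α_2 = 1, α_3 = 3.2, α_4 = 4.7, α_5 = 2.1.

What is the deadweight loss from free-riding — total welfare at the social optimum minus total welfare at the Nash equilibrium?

Neighbor i's FOC: ∂u_i/∂s_i = α_i − s_i = 0, so s_i* = α_i.
NE contributions = (4, 1, 3.2, 4.7, 2.1); S = 15.
W^NE = (Σα)·S − ½Σα_i² = 15² − ½·53.74 = 198.13.
Planner sets s_i = Σα_j = 15 for every i, so S^SO = 5·15 = 75.
W^SO = (Σα)·S^SO − ½·5·(Σα)² = (5/2)·15² = 562.5.
Deadweight loss = W^SO − W^NE = 364.37.

364.37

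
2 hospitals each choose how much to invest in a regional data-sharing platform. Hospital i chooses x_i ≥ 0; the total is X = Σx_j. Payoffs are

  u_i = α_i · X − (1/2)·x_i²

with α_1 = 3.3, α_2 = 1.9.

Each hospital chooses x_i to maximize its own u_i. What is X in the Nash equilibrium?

Hospital i's FOC: ∂u_i/∂x_i = α_i − x_i = 0, so x_i* = α_i.
NE contributions = (3.3, 1.9); X = 5.2.

5.2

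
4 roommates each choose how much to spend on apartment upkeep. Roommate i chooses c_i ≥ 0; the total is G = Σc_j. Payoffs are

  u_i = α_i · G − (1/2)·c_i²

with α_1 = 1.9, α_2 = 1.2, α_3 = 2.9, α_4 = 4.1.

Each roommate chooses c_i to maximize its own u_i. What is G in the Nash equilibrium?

10.1

Roommate i's FOC: ∂u_i/∂c_i = α_i − c_i = 0, so c_i* = α_i.
NE contributions = (1.9, 1.2, 2.9, 4.1); G = 10.1.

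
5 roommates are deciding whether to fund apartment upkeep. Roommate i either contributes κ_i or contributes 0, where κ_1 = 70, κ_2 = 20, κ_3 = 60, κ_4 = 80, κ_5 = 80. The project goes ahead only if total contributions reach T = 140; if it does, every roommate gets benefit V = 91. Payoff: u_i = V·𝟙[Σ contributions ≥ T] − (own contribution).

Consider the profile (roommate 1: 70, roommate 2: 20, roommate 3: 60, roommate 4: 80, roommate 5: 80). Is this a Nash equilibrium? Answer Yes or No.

Total = 310 ≥ 140: provided.
Roommate 1 (pledges 70, payoff 21): dropping to 0 → total 240, payoff 91. Profitable deviation.

No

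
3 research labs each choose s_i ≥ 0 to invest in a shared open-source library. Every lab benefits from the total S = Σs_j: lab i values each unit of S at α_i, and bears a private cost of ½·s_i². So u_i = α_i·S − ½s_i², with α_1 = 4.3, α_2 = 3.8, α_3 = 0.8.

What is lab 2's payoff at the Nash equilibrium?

26.6

Lab i's FOC: ∂u_i/∂s_i = α_i − s_i = 0, so s_i* = α_i.
NE contributions = (4.3, 3.8, 0.8); S = 8.9.
u_2 = α_2·S − ½·(s_2)² = 3.8·8.9 − ½·3.8² = 26.6.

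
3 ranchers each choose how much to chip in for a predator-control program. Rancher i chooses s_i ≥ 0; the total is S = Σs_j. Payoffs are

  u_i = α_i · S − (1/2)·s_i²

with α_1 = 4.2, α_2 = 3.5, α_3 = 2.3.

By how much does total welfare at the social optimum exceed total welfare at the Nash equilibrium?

Rancher i's FOC: ∂u_i/∂s_i = α_i − s_i = 0, so s_i* = α_i.
NE contributions = (4.2, 3.5, 2.3); S = 10.
W^NE = (Σα)·S − ½Σα_i² = 10² − ½·35.18 = 82.41.
Planner sets s_i = Σα_j = 10 for every i, so S^SO = 3·10 = 30.
W^SO = (Σα)·S^SO − ½·3·(Σα)² = (3/2)·10² = 150.
Deadweight loss = W^SO − W^NE = 67.59.

67.59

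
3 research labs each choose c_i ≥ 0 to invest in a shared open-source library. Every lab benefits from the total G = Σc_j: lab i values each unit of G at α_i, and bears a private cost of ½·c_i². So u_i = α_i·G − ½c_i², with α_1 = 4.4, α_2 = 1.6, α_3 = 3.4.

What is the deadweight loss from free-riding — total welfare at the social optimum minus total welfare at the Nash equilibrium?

Lab i's FOC: ∂u_i/∂c_i = α_i − c_i = 0, so c_i* = α_i.
NE contributions = (4.4, 1.6, 3.4); G = 9.4.
W^NE = (Σα)·G − ½Σα_i² = 9.4² − ½·33.48 = 71.62.
Planner sets c_i = Σα_j = 9.4 for every i, so G^SO = 3·9.4 = 28.2.
W^SO = (Σα)·G^SO − ½·3·(Σα)² = (3/2)·9.4² = 132.54.
Deadweight loss = W^SO − W^NE = 60.92.

60.92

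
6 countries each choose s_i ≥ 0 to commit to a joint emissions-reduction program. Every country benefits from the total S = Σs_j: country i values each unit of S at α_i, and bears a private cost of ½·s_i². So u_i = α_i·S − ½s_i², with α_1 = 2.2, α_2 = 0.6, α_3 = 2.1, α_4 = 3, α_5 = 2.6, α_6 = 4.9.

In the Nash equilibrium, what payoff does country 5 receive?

Country i's FOC: ∂u_i/∂s_i = α_i − s_i = 0, so s_i* = α_i.
NE contributions = (2.2, 0.6, 2.1, 3, 2.6, 4.9); S = 15.4.
u_5 = α_5·S − ½·(s_5)² = 2.6·15.4 − ½·2.6² = 36.66.

36.66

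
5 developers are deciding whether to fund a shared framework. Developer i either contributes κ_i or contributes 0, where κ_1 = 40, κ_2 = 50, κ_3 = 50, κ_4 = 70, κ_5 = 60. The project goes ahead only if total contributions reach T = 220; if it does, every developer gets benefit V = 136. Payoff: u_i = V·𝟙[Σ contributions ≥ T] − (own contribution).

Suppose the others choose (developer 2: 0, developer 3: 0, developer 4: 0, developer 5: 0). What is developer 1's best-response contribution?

0

Others' total = 0. Even contributing 40 gives 40 < 220: no benefit either way.
Best response: 0.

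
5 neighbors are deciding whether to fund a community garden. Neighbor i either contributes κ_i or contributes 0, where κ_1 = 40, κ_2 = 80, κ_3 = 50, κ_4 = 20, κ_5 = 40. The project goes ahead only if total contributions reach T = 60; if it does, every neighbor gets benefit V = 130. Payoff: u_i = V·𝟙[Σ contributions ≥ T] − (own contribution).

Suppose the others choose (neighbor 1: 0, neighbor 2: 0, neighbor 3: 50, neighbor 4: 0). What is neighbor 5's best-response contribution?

Others' total = 50. Contributing 40 brings total to 90 ≥ 60: gain V − κ_5 = 90.
Best response: 40.

40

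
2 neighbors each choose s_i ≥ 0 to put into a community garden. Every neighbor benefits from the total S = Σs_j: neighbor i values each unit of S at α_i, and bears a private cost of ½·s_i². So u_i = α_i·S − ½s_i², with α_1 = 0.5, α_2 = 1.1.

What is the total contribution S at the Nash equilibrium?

1.6

Neighbor i's FOC: ∂u_i/∂s_i = α_i − s_i = 0, so s_i* = α_i.
NE contributions = (0.5, 1.1); S = 1.6.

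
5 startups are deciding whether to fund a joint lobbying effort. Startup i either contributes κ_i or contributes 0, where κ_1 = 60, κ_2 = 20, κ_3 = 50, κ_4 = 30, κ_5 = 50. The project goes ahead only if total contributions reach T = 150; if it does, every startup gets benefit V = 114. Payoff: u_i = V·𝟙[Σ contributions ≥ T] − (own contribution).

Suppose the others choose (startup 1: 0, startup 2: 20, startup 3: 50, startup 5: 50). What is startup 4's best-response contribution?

30

Others' total = 120. Contributing 30 brings total to 150 ≥ 150: gain V − κ_4 = 84.
Best response: 30.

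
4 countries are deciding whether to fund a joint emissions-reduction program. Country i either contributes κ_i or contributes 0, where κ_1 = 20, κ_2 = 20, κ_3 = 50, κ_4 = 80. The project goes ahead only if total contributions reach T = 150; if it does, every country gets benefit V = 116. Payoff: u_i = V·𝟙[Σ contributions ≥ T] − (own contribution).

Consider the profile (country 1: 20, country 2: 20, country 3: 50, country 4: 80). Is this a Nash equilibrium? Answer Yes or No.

No

Total = 170 ≥ 150: provided.
Country 1 (pledges 20, payoff 96): dropping to 0 → total 150, payoff 116. Profitable deviation.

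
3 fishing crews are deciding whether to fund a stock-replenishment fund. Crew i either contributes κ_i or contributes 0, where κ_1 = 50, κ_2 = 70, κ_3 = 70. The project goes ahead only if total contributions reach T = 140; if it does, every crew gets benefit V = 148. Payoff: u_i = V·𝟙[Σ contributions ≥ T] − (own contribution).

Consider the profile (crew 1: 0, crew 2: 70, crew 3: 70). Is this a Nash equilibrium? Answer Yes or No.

Total = 140 ≥ 140: provided.
Crew 1 (pledges 0, payoff 148): pledging 50 → total 190, payoff 98. No gain.
Crew 2 (pledges 70, payoff 78): dropping to 0 → total 70, payoff 0. No gain.
Crew 3 (pledges 70, payoff 78): dropping to 0 → total 70, payoff 0. No gain.

Yes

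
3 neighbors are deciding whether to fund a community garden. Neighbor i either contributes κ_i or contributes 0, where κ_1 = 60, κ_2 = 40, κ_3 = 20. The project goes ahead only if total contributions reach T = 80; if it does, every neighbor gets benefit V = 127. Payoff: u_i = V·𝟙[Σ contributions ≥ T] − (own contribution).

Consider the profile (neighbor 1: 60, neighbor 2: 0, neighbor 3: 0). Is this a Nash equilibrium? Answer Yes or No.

No

Total = 60 < 80: not provided.
Neighbor 1 (pledges 60, payoff -60): dropping to 0 → total 0, payoff 0. Profitable deviation.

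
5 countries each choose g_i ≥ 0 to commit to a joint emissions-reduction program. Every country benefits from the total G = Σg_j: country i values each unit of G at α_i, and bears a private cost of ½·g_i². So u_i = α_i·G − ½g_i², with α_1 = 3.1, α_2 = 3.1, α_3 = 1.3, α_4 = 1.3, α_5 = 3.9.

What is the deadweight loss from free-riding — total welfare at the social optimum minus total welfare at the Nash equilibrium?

260.84

Country i's FOC: ∂u_i/∂g_i = α_i − g_i = 0, so g_i* = α_i.
NE contributions = (3.1, 3.1, 1.3, 1.3, 3.9); G = 12.7.
W^NE = (Σα)·G − ½Σα_i² = 12.7² − ½·37.81 = 142.385.
Planner sets g_i = Σα_j = 12.7 for every i, so G^SO = 5·12.7 = 63.5.
W^SO = (Σα)·G^SO − ½·5·(Σα)² = (5/2)·12.7² = 403.225.
Deadweight loss = W^SO − W^NE = 260.84.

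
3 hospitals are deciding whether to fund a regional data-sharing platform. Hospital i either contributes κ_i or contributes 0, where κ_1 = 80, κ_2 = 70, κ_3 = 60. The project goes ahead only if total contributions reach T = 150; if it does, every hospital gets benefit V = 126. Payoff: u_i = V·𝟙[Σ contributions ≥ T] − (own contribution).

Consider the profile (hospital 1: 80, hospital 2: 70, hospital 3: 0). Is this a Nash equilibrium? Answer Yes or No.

Yes

Total = 150 ≥ 150: provided.
Hospital 1 (pledges 80, payoff 46): dropping to 0 → total 70, payoff 0. No gain.
Hospital 2 (pledges 70, payoff 56): dropping to 0 → total 80, payoff 0. No gain.
Hospital 3 (pledges 0, payoff 126): pledging 60 → total 210, payoff 66. No gain.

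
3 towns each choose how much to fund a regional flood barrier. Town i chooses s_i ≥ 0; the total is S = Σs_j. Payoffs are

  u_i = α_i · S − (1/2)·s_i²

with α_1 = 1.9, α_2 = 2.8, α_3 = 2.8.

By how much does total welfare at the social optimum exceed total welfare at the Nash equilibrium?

Town i's FOC: ∂u_i/∂s_i = α_i − s_i = 0, so s_i* = α_i.
NE contributions = (1.9, 2.8, 2.8); S = 7.5.
W^NE = (Σα)·S − ½Σα_i² = 7.5² − ½·19.29 = 46.605.
Planner sets s_i = Σα_j = 7.5 for every i, so S^SO = 3·7.5 = 22.5.
W^SO = (Σα)·S^SO − ½·3·(Σα)² = (3/2)·7.5² = 84.375.
Deadweight loss = W^SO − W^NE = 37.77.

37.77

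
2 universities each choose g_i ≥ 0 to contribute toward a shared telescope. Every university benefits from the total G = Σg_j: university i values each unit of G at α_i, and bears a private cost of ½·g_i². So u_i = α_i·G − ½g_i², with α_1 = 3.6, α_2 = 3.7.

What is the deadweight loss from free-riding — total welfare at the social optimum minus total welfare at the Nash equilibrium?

University i's FOC: ∂u_i/∂g_i = α_i − g_i = 0, so g_i* = α_i.
NE contributions = (3.6, 3.7); G = 7.3.
W^NE = (Σα)·G − ½Σα_i² = 7.3² − ½·26.65 = 39.965.
Planner sets g_i = Σα_j = 7.3 for every i, so G^SO = 2·7.3 = 14.6.
W^SO = (Σα)·G^SO − ½·2·(Σα)² = (2/2)·7.3² = 53.29.
Deadweight loss = W^SO − W^NE = 13.325.

13.325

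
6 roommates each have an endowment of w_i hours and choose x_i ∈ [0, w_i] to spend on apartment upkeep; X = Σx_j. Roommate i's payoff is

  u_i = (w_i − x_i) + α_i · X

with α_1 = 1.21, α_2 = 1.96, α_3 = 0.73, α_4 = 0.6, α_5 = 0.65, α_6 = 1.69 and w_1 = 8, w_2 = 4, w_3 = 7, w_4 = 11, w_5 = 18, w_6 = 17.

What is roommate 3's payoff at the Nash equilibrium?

28.17

∂u_i/∂x_i = α_i − 1, so roommate i contributes w_i if α_i > 1, else 0.
α_i > 1 for i ∈ {1, 2, 6}; NE contributions (8, 4, 0, 0, 0, 17), X = 29.
u_3 = (7 − 0) + 0.73·29 = 28.17.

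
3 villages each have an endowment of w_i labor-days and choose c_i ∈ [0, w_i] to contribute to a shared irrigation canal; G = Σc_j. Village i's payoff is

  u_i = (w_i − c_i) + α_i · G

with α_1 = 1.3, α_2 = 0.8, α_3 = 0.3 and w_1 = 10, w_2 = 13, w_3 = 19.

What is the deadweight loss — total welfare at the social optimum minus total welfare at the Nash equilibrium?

44.8

∂u_i/∂c_i = α_i − 1, so village i contributes w_i if α_i > 1, else 0.
α_i > 1 for i ∈ {1}; NE contributions (10, 0, 0), G = 10.
W^NE = Σw_i − G^NE + (Σα_i)·G^NE = 42 + 1.4·10 = 56.
Planner: ∂(Σu_j)/∂c_i = Σα_j − 1 = 1.4 > 0, so everyone contributes w_i; G^SO = 42, W^SO = 42 + 1.4·42 = 100.8.
Deadweight loss = 44.8.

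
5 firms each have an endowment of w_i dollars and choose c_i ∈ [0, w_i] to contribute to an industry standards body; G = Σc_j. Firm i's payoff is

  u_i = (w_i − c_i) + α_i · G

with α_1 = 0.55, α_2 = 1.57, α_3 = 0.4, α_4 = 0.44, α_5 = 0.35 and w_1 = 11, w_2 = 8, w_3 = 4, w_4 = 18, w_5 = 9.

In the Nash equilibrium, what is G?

∂u_i/∂c_i = α_i − 1, so firm i contributes w_i if α_i > 1, else 0.
α_i > 1 for i ∈ {2}; NE contributions (0, 8, 0, 0, 0), G = 8.

8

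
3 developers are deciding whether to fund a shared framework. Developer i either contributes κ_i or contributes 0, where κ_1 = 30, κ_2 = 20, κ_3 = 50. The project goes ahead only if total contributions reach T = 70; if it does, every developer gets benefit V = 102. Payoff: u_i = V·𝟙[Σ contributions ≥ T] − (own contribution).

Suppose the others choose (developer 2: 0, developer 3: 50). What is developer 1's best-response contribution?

30

Others' total = 50. Contributing 30 brings total to 80 ≥ 70: gain V − κ_1 = 72.
Best response: 30.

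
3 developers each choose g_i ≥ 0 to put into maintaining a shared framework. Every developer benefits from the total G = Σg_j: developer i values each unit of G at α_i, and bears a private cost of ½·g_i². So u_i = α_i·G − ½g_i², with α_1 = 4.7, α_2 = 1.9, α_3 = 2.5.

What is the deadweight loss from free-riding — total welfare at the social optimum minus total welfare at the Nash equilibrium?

57.38

Developer i's FOC: ∂u_i/∂g_i = α_i − g_i = 0, so g_i* = α_i.
NE contributions = (4.7, 1.9, 2.5); G = 9.1.
W^NE = (Σα)·G − ½Σα_i² = 9.1² − ½·31.95 = 66.835.
Planner sets g_i = Σα_j = 9.1 for every i, so G^SO = 3·9.1 = 27.3.
W^SO = (Σα)·G^SO − ½·3·(Σα)² = (3/2)·9.1² = 124.215.
Deadweight loss = W^SO − W^NE = 57.38.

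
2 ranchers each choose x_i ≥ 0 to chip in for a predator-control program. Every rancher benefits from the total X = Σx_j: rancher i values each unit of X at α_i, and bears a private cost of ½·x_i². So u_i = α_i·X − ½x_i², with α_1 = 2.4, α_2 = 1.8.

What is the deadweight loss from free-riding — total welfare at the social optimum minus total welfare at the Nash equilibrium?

4.5

Rancher i's FOC: ∂u_i/∂x_i = α_i − x_i = 0, so x_i* = α_i.
NE contributions = (2.4, 1.8); X = 4.2.
W^NE = (Σα)·X − ½Σα_i² = 4.2² − ½·9 = 13.14.
Planner sets x_i = Σα_j = 4.2 for every i, so X^SO = 2·4.2 = 8.4.
W^SO = (Σα)·X^SO − ½·2·(Σα)² = (2/2)·4.2² = 17.64.
Deadweight loss = W^SO − W^NE = 4.5.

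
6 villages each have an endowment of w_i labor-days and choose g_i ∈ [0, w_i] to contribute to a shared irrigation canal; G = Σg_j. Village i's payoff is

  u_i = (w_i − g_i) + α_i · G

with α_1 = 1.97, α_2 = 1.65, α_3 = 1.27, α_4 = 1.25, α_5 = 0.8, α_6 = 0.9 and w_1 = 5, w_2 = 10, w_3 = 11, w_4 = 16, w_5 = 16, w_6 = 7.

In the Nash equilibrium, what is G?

42

∂u_i/∂g_i = α_i − 1, so village i contributes w_i if α_i > 1, else 0.
α_i > 1 for i ∈ {1, 2, 3, 4}; NE contributions (5, 10, 11, 16, 0, 0), G = 42.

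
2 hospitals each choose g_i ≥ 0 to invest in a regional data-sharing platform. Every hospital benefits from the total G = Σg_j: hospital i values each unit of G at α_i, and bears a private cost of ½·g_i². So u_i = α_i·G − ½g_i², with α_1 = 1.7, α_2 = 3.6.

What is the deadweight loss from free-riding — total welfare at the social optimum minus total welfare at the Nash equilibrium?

7.925

Hospital i's FOC: ∂u_i/∂g_i = α_i − g_i = 0, so g_i* = α_i.
NE contributions = (1.7, 3.6); G = 5.3.
W^NE = (Σα)·G − ½Σα_i² = 5.3² − ½·15.85 = 20.165.
Planner sets g_i = Σα_j = 5.3 for every i, so G^SO = 2·5.3 = 10.6.
W^SO = (Σα)·G^SO − ½·2·(Σα)² = (2/2)·5.3² = 28.09.
Deadweight loss = W^SO − W^NE = 7.925.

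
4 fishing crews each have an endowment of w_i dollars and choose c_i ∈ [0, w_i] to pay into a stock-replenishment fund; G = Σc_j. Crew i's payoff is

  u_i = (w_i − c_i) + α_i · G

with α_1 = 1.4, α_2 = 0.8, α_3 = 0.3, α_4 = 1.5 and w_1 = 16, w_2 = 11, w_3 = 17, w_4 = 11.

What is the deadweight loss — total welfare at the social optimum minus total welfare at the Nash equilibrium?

∂u_i/∂c_i = α_i − 1, so crew i contributes w_i if α_i > 1, else 0.
α_i > 1 for i ∈ {1, 4}; NE contributions (16, 0, 0, 11), G = 27.
W^NE = Σw_i − G^NE + (Σα_i)·G^NE = 55 + 3·27 = 136.
Planner: ∂(Σu_j)/∂c_i = Σα_j − 1 = 3 > 0, so everyone contributes w_i; G^SO = 55, W^SO = 55 + 3·55 = 220.
Deadweight loss = 84.

84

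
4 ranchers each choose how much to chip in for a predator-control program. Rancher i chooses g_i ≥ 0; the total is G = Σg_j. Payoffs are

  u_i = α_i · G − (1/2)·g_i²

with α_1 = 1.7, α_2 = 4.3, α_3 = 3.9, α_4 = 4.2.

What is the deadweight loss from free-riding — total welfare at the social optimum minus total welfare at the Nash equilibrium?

Rancher i's FOC: ∂u_i/∂g_i = α_i − g_i = 0, so g_i* = α_i.
NE contributions = (1.7, 4.3, 3.9, 4.2); G = 14.1.
W^NE = (Σα)·G − ½Σα_i² = 14.1² − ½·54.23 = 171.695.
Planner sets g_i = Σα_j = 14.1 for every i, so G^SO = 4·14.1 = 56.4.
W^SO = (Σα)·G^SO − ½·4·(Σα)² = (4/2)·14.1² = 397.62.
Deadweight loss = W^SO − W^NE = 225.925.

225.925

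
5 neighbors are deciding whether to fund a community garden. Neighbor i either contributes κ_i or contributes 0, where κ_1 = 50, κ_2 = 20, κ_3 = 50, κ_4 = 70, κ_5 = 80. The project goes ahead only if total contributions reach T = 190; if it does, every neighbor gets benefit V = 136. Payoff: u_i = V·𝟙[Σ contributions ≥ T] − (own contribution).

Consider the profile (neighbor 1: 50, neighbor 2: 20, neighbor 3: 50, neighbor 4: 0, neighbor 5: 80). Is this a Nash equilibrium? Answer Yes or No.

Total = 200 ≥ 190: provided.
Neighbor 1 (pledges 50, payoff 86): dropping to 0 → total 150, payoff 0. No gain.
Neighbor 2 (pledges 20, payoff 116): dropping to 0 → total 180, payoff 0. No gain.
Neighbor 3 (pledges 50, payoff 86): dropping to 0 → total 150, payoff 0. No gain.
Neighbor 4 (pledges 0, payoff 136): pledging 70 → total 270, payoff 66. No gain.
Neighbor 5 (pledges 80, payoff 56): dropping to 0 → total 120, payoff 0. No gain.

Yes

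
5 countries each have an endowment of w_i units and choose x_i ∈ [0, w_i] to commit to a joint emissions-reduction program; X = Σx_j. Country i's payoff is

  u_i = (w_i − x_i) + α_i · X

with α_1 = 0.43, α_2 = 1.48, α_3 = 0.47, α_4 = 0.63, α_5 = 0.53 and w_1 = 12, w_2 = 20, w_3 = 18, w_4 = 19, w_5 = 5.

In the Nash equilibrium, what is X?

∂u_i/∂x_i = α_i − 1, so country i contributes w_i if α_i > 1, else 0.
α_i > 1 for i ∈ {2}; NE contributions (0, 20, 0, 0, 0), X = 20.

20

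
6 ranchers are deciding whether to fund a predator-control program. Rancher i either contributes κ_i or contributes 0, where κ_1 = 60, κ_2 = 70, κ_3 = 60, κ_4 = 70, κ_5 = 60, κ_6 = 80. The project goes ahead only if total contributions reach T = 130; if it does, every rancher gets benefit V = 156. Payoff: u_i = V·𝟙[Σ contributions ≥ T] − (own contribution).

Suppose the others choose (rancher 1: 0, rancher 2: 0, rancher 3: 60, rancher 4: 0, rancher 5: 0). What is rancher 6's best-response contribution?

80

Others' total = 60. Contributing 80 brings total to 140 ≥ 130: gain V − κ_6 = 76.
Best response: 80.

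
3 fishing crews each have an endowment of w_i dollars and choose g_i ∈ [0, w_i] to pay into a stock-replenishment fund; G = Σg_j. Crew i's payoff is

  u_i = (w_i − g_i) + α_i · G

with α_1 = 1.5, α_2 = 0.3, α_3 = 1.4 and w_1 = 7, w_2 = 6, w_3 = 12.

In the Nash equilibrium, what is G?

∂u_i/∂g_i = α_i − 1, so crew i contributes w_i if α_i > 1, else 0.
α_i > 1 for i ∈ {1, 3}; NE contributions (7, 0, 12), G = 19.

19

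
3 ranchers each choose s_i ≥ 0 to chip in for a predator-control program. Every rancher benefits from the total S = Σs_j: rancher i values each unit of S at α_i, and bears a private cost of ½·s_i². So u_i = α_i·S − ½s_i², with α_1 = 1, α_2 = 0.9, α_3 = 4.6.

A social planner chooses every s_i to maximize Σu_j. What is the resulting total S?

Planner FOC: ∂(Σu_j)/∂s_i = (Σα_j) − s_i = 0, so s_i^SO = Σα_j = 6.5 for every i; S^SO = 19.5.

19.5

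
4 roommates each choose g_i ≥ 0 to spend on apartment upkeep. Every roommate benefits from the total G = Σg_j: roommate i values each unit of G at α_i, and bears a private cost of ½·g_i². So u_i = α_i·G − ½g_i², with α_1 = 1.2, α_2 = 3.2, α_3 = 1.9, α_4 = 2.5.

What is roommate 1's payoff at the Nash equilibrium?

Roommate i's FOC: ∂u_i/∂g_i = α_i − g_i = 0, so g_i* = α_i.
NE contributions = (1.2, 3.2, 1.9, 2.5); G = 8.8.
u_1 = α_1·G − ½·(g_1)² = 1.2·8.8 − ½·1.2² = 9.84.

9.84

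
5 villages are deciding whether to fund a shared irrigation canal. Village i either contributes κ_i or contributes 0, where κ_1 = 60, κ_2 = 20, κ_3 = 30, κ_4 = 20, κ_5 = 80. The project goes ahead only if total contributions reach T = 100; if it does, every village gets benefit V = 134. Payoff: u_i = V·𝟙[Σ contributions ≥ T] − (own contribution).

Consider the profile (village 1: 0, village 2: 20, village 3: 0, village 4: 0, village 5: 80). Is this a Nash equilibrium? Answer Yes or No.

Total = 100 ≥ 100: provided.
Village 1 (pledges 0, payoff 134): pledging 60 → total 160, payoff 74. No gain.
Village 2 (pledges 20, payoff 114): dropping to 0 → total 80, payoff 0. No gain.
Village 3 (pledges 0, payoff 134): pledging 30 → total 130, payoff 104. No gain.
Village 4 (pledges 0, payoff 134): pledging 20 → total 120, payoff 114. No gain.
Village 5 (pledges 80, payoff 54): dropping to 0 → total 20, payoff 0. No gain.

Yes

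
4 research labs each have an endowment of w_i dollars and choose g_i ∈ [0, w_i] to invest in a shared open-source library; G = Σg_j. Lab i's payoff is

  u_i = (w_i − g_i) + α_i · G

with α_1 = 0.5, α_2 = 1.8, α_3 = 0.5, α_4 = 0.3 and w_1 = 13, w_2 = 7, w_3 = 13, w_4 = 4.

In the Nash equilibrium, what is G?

7

∂u_i/∂g_i = α_i − 1, so lab i contributes w_i if α_i > 1, else 0.
α_i > 1 for i ∈ {2}; NE contributions (0, 7, 0, 0), G = 7.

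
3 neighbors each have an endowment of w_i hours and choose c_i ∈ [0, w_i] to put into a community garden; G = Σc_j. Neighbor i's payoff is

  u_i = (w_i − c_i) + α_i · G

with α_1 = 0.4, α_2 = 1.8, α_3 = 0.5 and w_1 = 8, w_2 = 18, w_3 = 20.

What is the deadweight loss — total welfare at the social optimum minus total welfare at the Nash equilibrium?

∂u_i/∂c_i = α_i − 1, so neighbor i contributes w_i if α_i > 1, else 0.
α_i > 1 for i ∈ {2}; NE contributions (0, 18, 0), G = 18.
W^NE = Σw_i − G^NE + (Σα_i)·G^NE = 46 + 1.7·18 = 76.6.
Planner: ∂(Σu_j)/∂c_i = Σα_j − 1 = 1.7 > 0, so everyone contributes w_i; G^SO = 46, W^SO = 46 + 1.7·46 = 124.2.
Deadweight loss = 47.6.

47.6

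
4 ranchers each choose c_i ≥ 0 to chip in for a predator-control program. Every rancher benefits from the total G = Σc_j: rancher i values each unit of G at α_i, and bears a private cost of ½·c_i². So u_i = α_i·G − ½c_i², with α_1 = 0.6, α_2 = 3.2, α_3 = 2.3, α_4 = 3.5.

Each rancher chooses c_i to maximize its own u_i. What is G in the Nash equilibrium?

Rancher i's FOC: ∂u_i/∂c_i = α_i − c_i = 0, so c_i* = α_i.
NE contributions = (0.6, 3.2, 2.3, 3.5); G = 9.6.

9.6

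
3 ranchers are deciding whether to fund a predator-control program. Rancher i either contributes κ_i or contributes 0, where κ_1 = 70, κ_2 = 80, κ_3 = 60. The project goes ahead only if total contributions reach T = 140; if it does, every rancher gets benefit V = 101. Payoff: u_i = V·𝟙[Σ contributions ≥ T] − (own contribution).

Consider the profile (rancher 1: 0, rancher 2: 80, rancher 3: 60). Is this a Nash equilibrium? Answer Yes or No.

Yes

Total = 140 ≥ 140: provided.
Rancher 1 (pledges 0, payoff 101): pledging 70 → total 210, payoff 31. No gain.
Rancher 2 (pledges 80, payoff 21): dropping to 0 → total 60, payoff 0. No gain.
Rancher 3 (pledges 60, payoff 41): dropping to 0 → total 80, payoff 0. No gain.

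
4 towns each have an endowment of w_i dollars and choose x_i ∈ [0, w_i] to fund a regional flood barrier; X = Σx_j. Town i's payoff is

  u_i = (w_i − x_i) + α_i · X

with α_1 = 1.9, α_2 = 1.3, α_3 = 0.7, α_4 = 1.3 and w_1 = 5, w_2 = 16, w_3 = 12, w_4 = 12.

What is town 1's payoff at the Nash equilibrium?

62.7

∂u_i/∂x_i = α_i − 1, so town i contributes w_i if α_i > 1, else 0.
α_i > 1 for i ∈ {1, 2, 4}; NE contributions (5, 16, 0, 12), X = 33.
u_1 = (5 − 5) + 1.9·33 = 62.7.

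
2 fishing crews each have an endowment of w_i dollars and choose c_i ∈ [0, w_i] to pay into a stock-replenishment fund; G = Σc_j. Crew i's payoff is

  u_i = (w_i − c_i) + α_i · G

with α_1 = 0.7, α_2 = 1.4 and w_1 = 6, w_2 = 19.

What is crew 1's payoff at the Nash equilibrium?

19.3

∂u_i/∂c_i = α_i − 1, so crew i contributes w_i if α_i > 1, else 0.
α_i > 1 for i ∈ {2}; NE contributions (0, 19), G = 19.
u_1 = (6 − 0) + 0.7·19 = 19.3.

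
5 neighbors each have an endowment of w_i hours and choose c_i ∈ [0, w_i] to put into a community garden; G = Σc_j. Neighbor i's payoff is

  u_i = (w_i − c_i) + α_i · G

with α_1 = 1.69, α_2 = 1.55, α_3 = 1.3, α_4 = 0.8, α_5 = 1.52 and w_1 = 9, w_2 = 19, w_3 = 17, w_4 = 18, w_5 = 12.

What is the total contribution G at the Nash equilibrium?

∂u_i/∂c_i = α_i − 1, so neighbor i contributes w_i if α_i > 1, else 0.
α_i > 1 for i ∈ {1, 2, 3, 5}; NE contributions (9, 19, 17, 0, 12), G = 57.

57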